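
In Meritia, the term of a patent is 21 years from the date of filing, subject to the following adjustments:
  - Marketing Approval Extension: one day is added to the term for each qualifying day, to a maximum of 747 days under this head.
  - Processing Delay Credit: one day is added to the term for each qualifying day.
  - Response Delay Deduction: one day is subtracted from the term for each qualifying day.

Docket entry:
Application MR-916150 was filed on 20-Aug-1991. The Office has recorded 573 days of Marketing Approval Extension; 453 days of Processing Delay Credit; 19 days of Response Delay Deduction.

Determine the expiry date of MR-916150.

May 24, 2015

Base term: filing date + 21 years → 20 August 2012.
Marketing Approval Extension: 573 days (within the 747-day cap) → +573 days → 16 March 2014.
Processing Delay Credit: +453 days → 12 June 2015.
Response Delay Deduction: −19 days → 24 May 2015.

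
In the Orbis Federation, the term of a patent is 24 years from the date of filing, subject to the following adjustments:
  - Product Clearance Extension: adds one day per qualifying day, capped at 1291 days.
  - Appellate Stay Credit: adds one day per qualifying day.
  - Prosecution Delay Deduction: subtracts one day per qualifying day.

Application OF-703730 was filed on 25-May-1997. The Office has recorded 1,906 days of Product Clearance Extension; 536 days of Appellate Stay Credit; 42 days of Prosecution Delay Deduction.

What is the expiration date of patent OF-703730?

Base term: filing date + 24 years → 25 May 2021.
Product Clearance Extension: 1906 days claimed exceeds the 1291-day cap, so +1291 days → 6 December 2024.
Appellate Stay Credit: +536 days → 26 May 2026.
Prosecution Delay Deduction: −42 days → 14 April 2026.

2026-04-14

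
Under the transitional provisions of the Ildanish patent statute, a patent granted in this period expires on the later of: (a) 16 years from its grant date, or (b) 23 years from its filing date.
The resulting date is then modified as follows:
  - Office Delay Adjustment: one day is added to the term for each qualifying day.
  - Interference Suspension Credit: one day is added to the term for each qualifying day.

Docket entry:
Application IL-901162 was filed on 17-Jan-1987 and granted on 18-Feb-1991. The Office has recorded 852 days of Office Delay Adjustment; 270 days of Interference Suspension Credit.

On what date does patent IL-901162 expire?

(a) grant + 16 years → 18 February 2007.
(b) filing + 23 years → 17 January 2010.
Later of the two: 17 January 2010.
Office Delay Adjustment: +852 days → 18 May 2012.
Interference Suspension Credit: +270 days → 12 February 2013.

February 12, 2013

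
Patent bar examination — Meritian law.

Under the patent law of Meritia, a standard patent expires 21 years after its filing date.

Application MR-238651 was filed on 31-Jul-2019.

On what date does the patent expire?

Filing date + 21 years → 31 July 2040.

2040-07-31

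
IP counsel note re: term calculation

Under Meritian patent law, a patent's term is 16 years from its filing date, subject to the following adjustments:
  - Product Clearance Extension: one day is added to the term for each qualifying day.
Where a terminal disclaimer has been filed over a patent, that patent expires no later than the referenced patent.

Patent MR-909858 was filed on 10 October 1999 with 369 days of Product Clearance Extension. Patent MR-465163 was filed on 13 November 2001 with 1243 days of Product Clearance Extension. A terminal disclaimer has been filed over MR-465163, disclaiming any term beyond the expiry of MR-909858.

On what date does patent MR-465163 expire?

Natural term of MR-465163:
  Base: filing + 16 years → 13 November 2017.
  Product Clearance Extension: +1243 days → 9 April 2021.
Expiry of referenced patent MR-909858:
  Base: filing + 16 years → 10 October 2015.
  Product Clearance Extension: +369 days → 13 October 2016.
Terminal disclaimer: MR-465163 expires on the earlier of 9 April 2021 and 13 October 2016.

October 13, 2016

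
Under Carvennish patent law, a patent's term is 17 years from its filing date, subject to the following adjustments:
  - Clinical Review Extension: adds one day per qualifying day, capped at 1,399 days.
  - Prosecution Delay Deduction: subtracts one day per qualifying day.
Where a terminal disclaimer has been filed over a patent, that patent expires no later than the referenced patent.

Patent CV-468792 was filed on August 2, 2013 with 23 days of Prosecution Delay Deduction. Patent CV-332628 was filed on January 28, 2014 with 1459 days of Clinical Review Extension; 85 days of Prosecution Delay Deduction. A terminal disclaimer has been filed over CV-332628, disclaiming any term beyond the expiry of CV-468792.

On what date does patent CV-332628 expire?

2030-07-10

Natural term of CV-332628:
  Base: filing + 17 years → 28 January 2031.
  Clinical Review Extension: 1459 days claimed exceeds the 1399-day cap, so +1399 days → 27 November 2034.
  Prosecution Delay Deduction: −85 days → 3 September 2034.
Expiry of referenced patent CV-468792:
  Base: filing + 17 years → 2 August 2030.
  Prosecution Delay Deduction: −23 days → 10 July 2030.
Terminal disclaimer: CV-332628 expires on the earlier of 3 September 2034 and 10 July 2030.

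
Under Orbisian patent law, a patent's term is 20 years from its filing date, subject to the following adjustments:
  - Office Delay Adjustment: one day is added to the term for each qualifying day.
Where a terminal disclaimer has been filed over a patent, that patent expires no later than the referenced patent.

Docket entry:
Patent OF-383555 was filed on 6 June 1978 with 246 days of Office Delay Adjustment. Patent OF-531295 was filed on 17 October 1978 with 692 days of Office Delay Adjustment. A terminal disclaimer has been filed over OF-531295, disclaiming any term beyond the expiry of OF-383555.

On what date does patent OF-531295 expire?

Natural term of OF-531295:
  Base: filing + 20 years → 17 October 1998.
  Office Delay Adjustment: +692 days → 8 September 2000.
Expiry of referenced patent OF-383555:
  Base: filing + 20 years → 6 June 1998.
  Office Delay Adjustment: +246 days → 7 February 1999.
Terminal disclaimer: OF-531295 expires on the earlier of 8 September 2000 and 7 February 1999.

February 7, 1999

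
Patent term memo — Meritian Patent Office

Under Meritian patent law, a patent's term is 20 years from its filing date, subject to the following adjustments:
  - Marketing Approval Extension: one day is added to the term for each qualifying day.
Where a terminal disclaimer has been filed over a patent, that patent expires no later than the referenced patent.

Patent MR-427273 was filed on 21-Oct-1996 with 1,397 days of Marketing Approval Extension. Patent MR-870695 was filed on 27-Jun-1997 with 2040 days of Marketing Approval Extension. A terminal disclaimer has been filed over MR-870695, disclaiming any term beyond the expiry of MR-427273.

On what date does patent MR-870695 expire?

Natural term of MR-870695:
  Base: filing + 20 years → 27 June 2017.
  Marketing Approval Extension: +2040 days → 27 January 2023.
Expiry of referenced patent MR-427273:
  Base: filing + 20 years → 21 October 2016.
  Marketing Approval Extension: +1397 days → 18 August 2020.
Terminal disclaimer: MR-870695 expires on the earlier of 27 January 2023 and 18 August 2020.

August 18, 2020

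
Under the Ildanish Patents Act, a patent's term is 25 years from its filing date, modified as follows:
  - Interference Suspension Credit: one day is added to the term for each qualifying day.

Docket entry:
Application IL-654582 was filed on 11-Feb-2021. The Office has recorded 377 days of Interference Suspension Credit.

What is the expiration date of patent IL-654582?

February 23, 2047

Base term: filing date + 25 years → 11 February 2046.
Interference Suspension Credit: +377 days → 23 February 2047.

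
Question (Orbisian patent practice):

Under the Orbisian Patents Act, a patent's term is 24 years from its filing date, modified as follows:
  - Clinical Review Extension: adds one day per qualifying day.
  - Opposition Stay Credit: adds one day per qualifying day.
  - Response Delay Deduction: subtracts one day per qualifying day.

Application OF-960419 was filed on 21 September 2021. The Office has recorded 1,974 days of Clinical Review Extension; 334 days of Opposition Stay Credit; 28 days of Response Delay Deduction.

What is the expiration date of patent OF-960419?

Base term: filing date + 24 years → 21 September 2045.
Clinical Review Extension: +1974 days → 16 February 2051.
Opposition Stay Credit: +334 days → 16 January 2052.
Response Delay Deduction: −28 days → 19 December 2051.

2051-12-19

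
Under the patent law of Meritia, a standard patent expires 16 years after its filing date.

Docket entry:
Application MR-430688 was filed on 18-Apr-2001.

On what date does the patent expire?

Filing date + 16 years → 18 April 2017.

2017-04-18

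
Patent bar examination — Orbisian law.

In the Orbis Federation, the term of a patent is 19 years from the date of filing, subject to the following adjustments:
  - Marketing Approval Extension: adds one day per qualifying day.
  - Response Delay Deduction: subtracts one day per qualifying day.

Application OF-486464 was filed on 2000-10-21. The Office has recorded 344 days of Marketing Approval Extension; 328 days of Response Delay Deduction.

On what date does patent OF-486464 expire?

Base term: filing date + 19 years → 21 October 2019.
Marketing Approval Extension: +344 days → 29 September 2020.
Response Delay Deduction: −328 days → 6 November 2019.

2019-11-06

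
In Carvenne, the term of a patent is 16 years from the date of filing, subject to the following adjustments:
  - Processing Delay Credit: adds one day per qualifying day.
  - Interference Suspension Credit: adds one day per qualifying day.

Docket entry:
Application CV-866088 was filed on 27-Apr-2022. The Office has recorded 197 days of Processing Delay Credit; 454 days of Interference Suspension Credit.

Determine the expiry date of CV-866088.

February 7, 2040

Base term: filing date + 16 years → 27 April 2038.
Processing Delay Credit: +197 days → 10 November 2038.
Interference Suspension Credit: +454 days → 7 February 2040.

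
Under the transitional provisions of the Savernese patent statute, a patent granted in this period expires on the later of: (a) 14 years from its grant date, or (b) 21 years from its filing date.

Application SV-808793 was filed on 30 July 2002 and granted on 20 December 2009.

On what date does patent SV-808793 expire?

(a) grant + 14 years → 20 December 2023.
(b) filing + 21 years → 30 July 2023.
Later of the two: 20 December 2023.

December 20, 2023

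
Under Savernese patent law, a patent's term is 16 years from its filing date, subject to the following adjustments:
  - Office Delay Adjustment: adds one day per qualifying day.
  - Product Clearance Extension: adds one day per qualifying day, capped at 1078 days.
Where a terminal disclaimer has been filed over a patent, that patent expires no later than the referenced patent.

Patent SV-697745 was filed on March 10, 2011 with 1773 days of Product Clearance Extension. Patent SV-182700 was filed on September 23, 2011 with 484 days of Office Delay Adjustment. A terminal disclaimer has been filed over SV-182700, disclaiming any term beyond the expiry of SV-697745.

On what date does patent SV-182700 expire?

Natural term of SV-182700:
  Base: filing + 16 years → 23 September 2027.
  Office Delay Adjustment: +484 days → 19 January 2029.
Expiry of referenced patent SV-697745:
  Base: filing + 16 years → 10 March 2027.
  Product Clearance Extension: 1773 days claimed exceeds the 1078-day cap, so +1078 days → 20 February 2030.
Terminal disclaimer: SV-182700 expires on the earlier of 19 January 2029 and 20 February 2030.

2029-01-19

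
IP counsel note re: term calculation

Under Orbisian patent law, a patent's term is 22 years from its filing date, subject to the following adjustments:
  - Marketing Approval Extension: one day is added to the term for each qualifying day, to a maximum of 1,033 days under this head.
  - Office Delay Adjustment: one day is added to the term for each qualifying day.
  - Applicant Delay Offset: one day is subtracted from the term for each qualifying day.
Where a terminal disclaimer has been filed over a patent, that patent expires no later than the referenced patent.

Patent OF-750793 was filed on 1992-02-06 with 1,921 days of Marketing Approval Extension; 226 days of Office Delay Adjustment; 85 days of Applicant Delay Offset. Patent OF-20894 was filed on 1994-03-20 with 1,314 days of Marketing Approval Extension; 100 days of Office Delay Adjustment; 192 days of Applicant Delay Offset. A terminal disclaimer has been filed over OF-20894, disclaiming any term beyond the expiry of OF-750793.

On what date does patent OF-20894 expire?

Natural term of OF-20894:
  Base: filing + 22 years → 20 March 2016.
  Marketing Approval Extension: 1314 days claimed exceeds the 1033-day cap, so +1033 days → 17 January 2019.
  Office Delay Adjustment: +100 days → 27 April 2019.
  Applicant Delay Offset: −192 days → 17 October 2018.
Expiry of referenced patent OF-750793:
  Base: filing + 22 years → 6 February 2014.
  Marketing Approval Extension: 1921 days claimed exceeds the 1033-day cap, so +1033 days → 5 December 2016.
  Office Delay Adjustment: +226 days → 19 July 2017.
  Applicant Delay Offset: −85 days → 25 April 2017.
Terminal disclaimer: OF-20894 expires on the earlier of 17 October 2018 and 25 April 2017.

2017-04-25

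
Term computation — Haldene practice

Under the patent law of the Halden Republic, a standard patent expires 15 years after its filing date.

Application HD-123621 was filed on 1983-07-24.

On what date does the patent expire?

Filing date + 15 years → 24 July 1998.

July 24, 1998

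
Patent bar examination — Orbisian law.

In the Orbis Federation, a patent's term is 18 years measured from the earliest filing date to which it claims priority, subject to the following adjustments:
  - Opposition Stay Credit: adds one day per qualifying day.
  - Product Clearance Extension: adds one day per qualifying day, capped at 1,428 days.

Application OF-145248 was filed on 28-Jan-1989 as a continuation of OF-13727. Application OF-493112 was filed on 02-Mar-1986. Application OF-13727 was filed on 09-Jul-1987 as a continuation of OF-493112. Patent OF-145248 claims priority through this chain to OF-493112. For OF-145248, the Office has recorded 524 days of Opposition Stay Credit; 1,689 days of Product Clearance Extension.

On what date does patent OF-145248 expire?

2009-07-06

Earliest priority filing: 2 March 1986.
Base term: 2 March 1986 + 18 years → 2 March 2004.
Opposition Stay Credit: +524 days → 8 August 2005.
Product Clearance Extension: 1689 days claimed exceeds the 1428-day cap, so +1428 days → 6 July 2009.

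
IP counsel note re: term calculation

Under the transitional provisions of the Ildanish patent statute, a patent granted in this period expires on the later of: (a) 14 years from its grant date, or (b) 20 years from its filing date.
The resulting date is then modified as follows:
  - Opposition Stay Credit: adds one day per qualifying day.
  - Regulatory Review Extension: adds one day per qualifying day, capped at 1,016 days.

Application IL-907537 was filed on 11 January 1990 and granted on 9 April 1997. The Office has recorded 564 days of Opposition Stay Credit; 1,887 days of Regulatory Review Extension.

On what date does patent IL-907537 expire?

2015-08-06

(a) grant + 14 years → 9 April 2011.
(b) filing + 20 years → 11 January 2010.
Later of the two: 9 April 2011.
Opposition Stay Credit: +564 days → 24 October 2012.
Regulatory Review Extension: 1887 days claimed exceeds the 1016-day cap, so +1016 days → 6 August 2015.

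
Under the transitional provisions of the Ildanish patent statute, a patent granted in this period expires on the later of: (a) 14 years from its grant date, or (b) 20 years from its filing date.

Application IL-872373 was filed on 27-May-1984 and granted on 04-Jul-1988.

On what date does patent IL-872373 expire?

(a) grant + 14 years → 4 July 2002.
(b) filing + 20 years → 27 May 2004.
Later of the two: 27 May 2004.

May 27, 2004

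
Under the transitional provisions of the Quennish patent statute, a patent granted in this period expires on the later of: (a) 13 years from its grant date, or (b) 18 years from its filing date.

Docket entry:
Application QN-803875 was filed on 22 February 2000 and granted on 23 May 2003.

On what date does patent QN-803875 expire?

2018-02-22

(a) grant + 13 years → 23 May 2016.
(b) filing + 18 years → 22 February 2018.
Later of the two: 22 February 2018.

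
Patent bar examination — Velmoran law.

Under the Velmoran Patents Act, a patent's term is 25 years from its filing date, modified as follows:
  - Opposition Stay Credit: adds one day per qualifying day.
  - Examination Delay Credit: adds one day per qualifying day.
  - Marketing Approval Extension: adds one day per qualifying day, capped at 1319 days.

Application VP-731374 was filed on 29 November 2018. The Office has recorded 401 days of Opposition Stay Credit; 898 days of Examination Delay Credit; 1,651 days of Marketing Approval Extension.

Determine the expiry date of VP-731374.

January 29, 2051

Base term: filing date + 25 years → 29 November 2043.
Opposition Stay Credit: +401 days → 3 January 2045.
Examination Delay Credit: +898 days → 20 June 2047.
Marketing Approval Extension: 1651 days claimed exceeds the 1319-day cap, so +1319 days → 29 January 2051.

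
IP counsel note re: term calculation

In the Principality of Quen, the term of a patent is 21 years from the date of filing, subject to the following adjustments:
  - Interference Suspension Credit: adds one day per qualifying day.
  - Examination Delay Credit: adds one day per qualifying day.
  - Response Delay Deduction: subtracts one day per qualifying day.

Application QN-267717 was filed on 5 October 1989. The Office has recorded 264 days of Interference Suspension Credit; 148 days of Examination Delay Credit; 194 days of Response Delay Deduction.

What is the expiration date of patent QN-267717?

2011-05-11

Base term: filing date + 21 years → 5 October 2010.
Interference Suspension Credit: +264 days → 26 June 2011.
Examination Delay Credit: +148 days → 21 November 2011.
Response Delay Deduction: −194 days → 11 May 2011.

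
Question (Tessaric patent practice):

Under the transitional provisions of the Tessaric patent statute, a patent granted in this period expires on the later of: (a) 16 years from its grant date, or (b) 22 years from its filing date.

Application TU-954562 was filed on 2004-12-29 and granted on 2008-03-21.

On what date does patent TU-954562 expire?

2026-12-29

(a) grant + 16 years → 21 March 2024.
(b) filing + 22 years → 29 December 2026.
Later of the two: 29 December 2026.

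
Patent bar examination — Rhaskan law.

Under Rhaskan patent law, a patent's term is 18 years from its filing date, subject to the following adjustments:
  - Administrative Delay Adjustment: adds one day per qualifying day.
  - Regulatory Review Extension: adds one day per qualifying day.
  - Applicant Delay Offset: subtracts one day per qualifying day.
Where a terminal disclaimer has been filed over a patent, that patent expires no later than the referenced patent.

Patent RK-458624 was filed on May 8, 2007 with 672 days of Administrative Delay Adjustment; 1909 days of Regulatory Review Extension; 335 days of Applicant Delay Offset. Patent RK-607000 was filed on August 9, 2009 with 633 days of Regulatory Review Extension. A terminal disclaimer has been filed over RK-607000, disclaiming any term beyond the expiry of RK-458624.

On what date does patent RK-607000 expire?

Natural term of RK-607000:
  Base: filing + 18 years → 9 August 2027.
  Regulatory Review Extension: +633 days → 3 May 2029.
Expiry of referenced patent RK-458624:
  Base: filing + 18 years → 8 May 2025.
  Administrative Delay Adjustment: +672 days → 11 March 2027.
  Regulatory Review Extension: +1909 days → 1 June 2032.
  Applicant Delay Offset: −335 days → 2 July 2031.
Terminal disclaimer: RK-607000 expires on the earlier of 3 May 2029 and 2 July 2031.

May 3, 2029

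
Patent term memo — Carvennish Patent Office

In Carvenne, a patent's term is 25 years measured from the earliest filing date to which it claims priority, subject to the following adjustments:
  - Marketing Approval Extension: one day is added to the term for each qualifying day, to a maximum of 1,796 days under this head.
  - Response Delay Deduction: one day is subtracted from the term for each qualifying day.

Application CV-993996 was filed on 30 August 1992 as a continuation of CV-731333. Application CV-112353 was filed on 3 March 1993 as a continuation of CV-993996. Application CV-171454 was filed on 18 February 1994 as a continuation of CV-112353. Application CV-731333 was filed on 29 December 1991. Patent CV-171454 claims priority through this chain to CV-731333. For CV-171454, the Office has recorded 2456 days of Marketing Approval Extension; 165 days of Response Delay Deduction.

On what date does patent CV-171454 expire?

June 17, 2021

Earliest priority filing: 29 December 1991.
Base term: 29 December 1991 + 25 years → 29 December 2016.
Marketing Approval Extension: 2456 days claimed exceeds the 1796-day cap, so +1796 days → 29 November 2021.
Response Delay Deduction: −165 days → 17 June 2021.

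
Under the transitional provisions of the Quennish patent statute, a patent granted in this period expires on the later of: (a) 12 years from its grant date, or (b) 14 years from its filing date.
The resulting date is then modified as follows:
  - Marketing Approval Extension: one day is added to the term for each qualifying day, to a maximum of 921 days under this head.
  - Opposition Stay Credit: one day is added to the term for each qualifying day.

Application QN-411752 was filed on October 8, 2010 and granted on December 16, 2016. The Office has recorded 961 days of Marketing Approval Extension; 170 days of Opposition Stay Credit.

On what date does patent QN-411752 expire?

(a) grant + 12 years → 16 December 2028.
(b) filing + 14 years → 8 October 2024.
Later of the two: 16 December 2028.
Marketing Approval Extension: 961 days claimed exceeds the 921-day cap, so +921 days → 25 June 2031.
Opposition Stay Credit: +170 days → 12 December 2031.

December 12, 2031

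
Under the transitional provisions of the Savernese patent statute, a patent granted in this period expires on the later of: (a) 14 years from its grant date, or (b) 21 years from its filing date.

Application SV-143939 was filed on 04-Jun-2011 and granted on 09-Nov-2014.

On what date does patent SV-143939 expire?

(a) grant + 14 years → 9 November 2028.
(b) filing + 21 years → 4 June 2032.
Later of the two: 4 June 2032.

June 4, 2032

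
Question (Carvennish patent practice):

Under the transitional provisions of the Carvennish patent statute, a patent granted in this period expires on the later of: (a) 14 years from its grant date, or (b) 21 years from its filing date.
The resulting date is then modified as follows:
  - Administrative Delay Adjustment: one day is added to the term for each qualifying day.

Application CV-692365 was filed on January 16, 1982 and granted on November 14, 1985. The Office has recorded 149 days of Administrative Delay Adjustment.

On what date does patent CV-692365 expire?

June 14, 2003

(a) grant + 14 years → 14 November 1999.
(b) filing + 21 years → 16 January 2003.
Later of the two: 16 January 2003.
Administrative Delay Adjustment: +149 days → 14 June 2003.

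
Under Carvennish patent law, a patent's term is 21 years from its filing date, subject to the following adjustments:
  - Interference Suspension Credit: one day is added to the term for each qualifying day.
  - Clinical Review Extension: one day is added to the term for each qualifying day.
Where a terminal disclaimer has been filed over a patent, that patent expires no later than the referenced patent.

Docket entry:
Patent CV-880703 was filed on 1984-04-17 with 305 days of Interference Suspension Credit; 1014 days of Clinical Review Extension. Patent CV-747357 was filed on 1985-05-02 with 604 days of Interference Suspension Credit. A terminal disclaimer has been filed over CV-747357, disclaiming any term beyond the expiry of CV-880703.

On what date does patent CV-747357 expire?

Natural term of CV-747357:
  Base: filing + 21 years → 2 May 2006.
  Interference Suspension Credit: +604 days → 27 December 2007.
Expiry of referenced patent CV-880703:
  Base: filing + 21 years → 17 April 2005.
  Interference Suspension Credit: +305 days → 16 February 2006.
  Clinical Review Extension: +1014 days → 26 November 2008.
Terminal disclaimer: CV-747357 expires on the earlier of 27 December 2007 and 26 November 2008.

December 27, 2007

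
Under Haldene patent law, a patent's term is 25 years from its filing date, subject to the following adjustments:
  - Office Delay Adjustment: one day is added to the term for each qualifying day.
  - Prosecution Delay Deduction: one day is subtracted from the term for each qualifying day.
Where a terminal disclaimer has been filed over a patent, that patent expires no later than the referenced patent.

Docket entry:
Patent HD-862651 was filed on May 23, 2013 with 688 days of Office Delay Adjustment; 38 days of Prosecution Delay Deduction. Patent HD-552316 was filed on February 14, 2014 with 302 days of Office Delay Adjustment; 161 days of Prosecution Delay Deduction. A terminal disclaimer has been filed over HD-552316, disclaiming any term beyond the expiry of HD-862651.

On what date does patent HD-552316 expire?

July 5, 2039

Natural term of HD-552316:
  Base: filing + 25 years → 14 February 2039.
  Office Delay Adjustment: +302 days → 13 December 2039.
  Prosecution Delay Deduction: −161 days → 5 July 2039.
Expiry of referenced patent HD-862651:
  Base: filing + 25 years → 23 May 2038.
  Office Delay Adjustment: +688 days → 10 April 2040.
  Prosecution Delay Deduction: −38 days → 3 March 2040.
Terminal disclaimer: HD-552316 expires on the earlier of 5 July 2039 and 3 March 2040.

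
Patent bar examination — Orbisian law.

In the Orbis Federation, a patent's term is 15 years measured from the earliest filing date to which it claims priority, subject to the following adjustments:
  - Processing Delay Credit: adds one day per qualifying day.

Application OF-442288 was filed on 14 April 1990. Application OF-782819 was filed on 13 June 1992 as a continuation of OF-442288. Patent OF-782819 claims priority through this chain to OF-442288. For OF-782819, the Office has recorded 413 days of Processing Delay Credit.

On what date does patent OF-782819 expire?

Earliest priority filing: 14 April 1990.
Base term: 14 April 1990 + 15 years → 14 April 2005.
Processing Delay Credit: +413 days → 1 June 2006.

June 1, 2006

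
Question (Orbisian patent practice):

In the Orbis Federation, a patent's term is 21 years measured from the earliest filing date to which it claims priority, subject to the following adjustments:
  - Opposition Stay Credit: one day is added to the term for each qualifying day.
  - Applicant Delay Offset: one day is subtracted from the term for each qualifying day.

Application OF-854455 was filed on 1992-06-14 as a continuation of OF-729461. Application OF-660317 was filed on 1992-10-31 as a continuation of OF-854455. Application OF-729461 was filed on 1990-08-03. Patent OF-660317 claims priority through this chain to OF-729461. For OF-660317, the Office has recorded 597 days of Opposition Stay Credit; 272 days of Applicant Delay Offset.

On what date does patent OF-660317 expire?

Earliest priority filing: 3 August 1990.
Base term: 3 August 1990 + 21 years → 3 August 2011.
Opposition Stay Credit: +597 days → 22 March 2013.
Applicant Delay Offset: −272 days → 23 June 2012.

June 23, 2012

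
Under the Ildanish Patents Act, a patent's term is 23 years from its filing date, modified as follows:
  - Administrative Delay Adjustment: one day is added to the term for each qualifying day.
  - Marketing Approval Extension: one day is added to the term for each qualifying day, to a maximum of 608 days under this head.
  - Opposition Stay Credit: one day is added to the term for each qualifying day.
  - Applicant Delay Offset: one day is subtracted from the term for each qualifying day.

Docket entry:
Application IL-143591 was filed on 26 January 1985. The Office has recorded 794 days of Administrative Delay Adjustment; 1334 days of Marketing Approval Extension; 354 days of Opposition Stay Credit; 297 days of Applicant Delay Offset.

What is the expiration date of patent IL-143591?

January 24, 2012

Base term: filing date + 23 years → 26 January 2008.
Administrative Delay Adjustment: +794 days → 30 March 2010.
Marketing Approval Extension: 1334 days claimed exceeds the 608-day cap, so +608 days → 28 November 2011.
Opposition Stay Credit: +354 days → 16 November 2012.
Applicant Delay Offset: −297 days → 24 January 2012.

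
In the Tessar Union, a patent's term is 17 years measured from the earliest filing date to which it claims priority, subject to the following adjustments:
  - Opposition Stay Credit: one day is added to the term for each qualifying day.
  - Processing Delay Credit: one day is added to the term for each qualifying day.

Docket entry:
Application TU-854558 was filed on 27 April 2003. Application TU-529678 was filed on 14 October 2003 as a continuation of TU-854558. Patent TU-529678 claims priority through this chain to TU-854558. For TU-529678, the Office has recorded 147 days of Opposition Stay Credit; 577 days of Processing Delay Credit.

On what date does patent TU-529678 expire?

2022-04-21

Earliest priority filing: 27 April 2003.
Base term: 27 April 2003 + 17 years → 27 April 2020.
Opposition Stay Credit: +147 days → 21 September 2020.
Processing Delay Credit: +577 days → 21 April 2022.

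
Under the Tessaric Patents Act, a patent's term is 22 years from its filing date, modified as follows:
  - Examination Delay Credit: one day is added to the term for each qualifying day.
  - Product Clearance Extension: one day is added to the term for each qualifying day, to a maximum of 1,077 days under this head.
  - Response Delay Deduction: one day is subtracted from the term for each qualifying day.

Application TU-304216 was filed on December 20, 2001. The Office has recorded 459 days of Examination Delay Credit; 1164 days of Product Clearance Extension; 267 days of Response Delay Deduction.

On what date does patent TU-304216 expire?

2027-06-11

Base term: filing date + 22 years → 20 December 2023.
Examination Delay Credit: +459 days → 23 March 2025.
Product Clearance Extension: 1164 days claimed exceeds the 1077-day cap, so +1077 days → 4 March 2028.
Response Delay Deduction: −267 days → 11 June 2027.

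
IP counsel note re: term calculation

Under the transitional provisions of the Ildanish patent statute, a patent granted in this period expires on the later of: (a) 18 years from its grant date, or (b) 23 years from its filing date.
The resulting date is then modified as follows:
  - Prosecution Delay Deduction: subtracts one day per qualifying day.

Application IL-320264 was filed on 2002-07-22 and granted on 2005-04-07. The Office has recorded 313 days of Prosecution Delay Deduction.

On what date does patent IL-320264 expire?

2024-09-12

(a) grant + 18 years → 7 April 2023.
(b) filing + 23 years → 22 July 2025.
Later of the two: 22 July 2025.
Prosecution Delay Deduction: −313 days → 12 September 2024.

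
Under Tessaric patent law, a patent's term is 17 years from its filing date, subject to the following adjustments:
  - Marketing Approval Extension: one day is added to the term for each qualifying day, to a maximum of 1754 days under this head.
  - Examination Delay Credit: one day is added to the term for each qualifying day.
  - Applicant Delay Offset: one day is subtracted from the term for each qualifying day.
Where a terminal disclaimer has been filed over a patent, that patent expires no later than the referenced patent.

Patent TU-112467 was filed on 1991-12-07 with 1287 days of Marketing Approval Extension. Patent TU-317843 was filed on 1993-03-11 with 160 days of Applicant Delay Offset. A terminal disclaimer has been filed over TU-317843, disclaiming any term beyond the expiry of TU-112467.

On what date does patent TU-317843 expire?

Natural term of TU-317843:
  Base: filing + 17 years → 11 March 2010.
  Applicant Delay Offset: −160 days → 2 October 2009.
Expiry of referenced patent TU-112467:
  Base: filing + 17 years → 7 December 2008.
  Marketing Approval Extension: 1287 days (within the 1754-day cap) → +1287 days → 16 June 2012.
Terminal disclaimer: TU-317843 expires on the earlier of 2 October 2009 and 16 June 2012.

2009-10-02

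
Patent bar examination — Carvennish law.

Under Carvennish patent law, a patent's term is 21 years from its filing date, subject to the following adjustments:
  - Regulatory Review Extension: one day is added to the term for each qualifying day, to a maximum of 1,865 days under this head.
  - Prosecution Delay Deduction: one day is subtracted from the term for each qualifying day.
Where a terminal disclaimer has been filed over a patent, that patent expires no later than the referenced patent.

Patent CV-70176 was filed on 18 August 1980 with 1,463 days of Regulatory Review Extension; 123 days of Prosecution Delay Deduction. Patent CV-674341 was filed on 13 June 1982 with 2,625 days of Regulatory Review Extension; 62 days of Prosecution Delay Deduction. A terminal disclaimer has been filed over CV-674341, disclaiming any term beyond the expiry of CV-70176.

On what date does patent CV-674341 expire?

Natural term of CV-674341:
  Base: filing + 21 years → 13 June 2003.
  Regulatory Review Extension: 2625 days claimed exceeds the 1865-day cap, so +1865 days → 21 July 2008.
  Prosecution Delay Deduction: −62 days → 20 May 2008.
Expiry of referenced patent CV-70176:
  Base: filing + 21 years → 18 August 2001.
  Regulatory Review Extension: 1463 days (within the 1865-day cap) → +1463 days → 20 August 2005.
  Prosecution Delay Deduction: −123 days → 19 April 2005.
Terminal disclaimer: CV-674341 expires on the earlier of 20 May 2008 and 19 April 2005.

2005-04-19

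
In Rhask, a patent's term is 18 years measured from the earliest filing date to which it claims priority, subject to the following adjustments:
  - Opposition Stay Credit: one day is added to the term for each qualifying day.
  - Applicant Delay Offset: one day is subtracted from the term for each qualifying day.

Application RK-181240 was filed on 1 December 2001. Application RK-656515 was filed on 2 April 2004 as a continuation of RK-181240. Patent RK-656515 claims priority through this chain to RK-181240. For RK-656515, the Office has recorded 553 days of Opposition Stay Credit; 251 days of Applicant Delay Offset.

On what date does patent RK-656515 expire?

September 28, 2020

Earliest priority filing: 1 December 2001.
Base term: 1 December 2001 + 18 years → 1 December 2019.
Opposition Stay Credit: +553 days → 6 June 2021.
Applicant Delay Offset: −251 days → 28 September 2020.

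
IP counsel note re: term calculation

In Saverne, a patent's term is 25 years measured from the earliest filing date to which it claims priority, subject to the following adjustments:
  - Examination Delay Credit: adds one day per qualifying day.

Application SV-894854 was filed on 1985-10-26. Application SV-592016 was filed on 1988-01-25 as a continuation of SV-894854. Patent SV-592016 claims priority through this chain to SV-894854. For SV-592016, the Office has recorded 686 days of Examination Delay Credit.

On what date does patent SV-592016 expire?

2012-09-11

Earliest priority filing: 26 October 1985.
Base term: 26 October 1985 + 25 years → 26 October 2010.
Examination Delay Credit: +686 days → 11 September 2012.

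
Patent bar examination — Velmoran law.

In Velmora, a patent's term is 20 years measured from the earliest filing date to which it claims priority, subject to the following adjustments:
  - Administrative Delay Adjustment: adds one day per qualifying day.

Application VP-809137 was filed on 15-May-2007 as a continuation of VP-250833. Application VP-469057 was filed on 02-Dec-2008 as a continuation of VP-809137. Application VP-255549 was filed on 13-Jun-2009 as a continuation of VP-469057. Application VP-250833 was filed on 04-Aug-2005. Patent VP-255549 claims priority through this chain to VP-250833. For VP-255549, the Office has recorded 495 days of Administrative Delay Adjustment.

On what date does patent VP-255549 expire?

December 12, 2026

Earliest priority filing: 4 August 2005.
Base term: 4 August 2005 + 20 years → 4 August 2025.
Administrative Delay Adjustment: +495 days → 12 December 2026.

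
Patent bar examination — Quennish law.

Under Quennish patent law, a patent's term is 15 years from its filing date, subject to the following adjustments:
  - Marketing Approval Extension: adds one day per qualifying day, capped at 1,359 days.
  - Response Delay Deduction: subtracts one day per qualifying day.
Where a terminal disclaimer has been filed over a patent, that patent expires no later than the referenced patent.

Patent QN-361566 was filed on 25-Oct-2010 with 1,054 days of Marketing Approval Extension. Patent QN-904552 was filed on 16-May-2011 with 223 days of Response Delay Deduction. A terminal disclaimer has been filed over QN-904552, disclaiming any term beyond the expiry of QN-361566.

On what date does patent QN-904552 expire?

October 5, 2025

Natural term of QN-904552:
  Base: filing + 15 years → 16 May 2026.
  Response Delay Deduction: −223 days → 5 October 2025.
Expiry of referenced patent QN-361566:
  Base: filing + 15 years → 25 October 2025.
  Marketing Approval Extension: 1054 days (within the 1359-day cap) → +1054 days → 13 September 2028.
Terminal disclaimer: QN-904552 expires on the earlier of 5 October 2025 and 13 September 2028.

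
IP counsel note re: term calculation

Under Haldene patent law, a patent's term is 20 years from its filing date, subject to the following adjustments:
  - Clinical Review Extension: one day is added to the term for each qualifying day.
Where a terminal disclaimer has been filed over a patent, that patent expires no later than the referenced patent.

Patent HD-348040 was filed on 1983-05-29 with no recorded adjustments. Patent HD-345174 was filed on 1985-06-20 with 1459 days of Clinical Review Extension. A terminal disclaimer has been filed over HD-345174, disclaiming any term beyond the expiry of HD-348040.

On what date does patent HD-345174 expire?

Natural term of HD-345174:
  Base: filing + 20 years → 20 June 2005.
  Clinical Review Extension: +1459 days → 18 June 2009.
Expiry of referenced patent HD-348040:
  Base: filing + 20 years → 29 May 2003.
Terminal disclaimer: HD-345174 expires on the earlier of 18 June 2009 and 29 May 2003.

May 29, 2003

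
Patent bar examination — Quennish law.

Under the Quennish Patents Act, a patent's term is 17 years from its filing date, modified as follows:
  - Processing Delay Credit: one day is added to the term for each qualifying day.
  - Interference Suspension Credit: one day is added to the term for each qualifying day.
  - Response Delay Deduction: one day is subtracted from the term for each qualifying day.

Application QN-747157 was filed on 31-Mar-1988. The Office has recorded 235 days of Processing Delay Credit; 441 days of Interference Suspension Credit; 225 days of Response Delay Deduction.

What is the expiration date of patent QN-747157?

Base term: filing date + 17 years → 31 March 2005.
Processing Delay Credit: +235 days → 21 November 2005.
Interference Suspension Credit: +441 days → 5 February 2007.
Response Delay Deduction: −225 days → 25 June 2006.

2006-06-25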